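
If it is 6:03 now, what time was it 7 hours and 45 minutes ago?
Starting time: 6:03 = 363 total minutes past 12:00
Subtracting: 7 hours and 45 minutes = 465 minutes
363 - 465 = -102 (negative, add 12 hours = 720) = 618 minutes
= 10 hours and 18 minutes past 12:00 = 10:18

Final answer: 10:18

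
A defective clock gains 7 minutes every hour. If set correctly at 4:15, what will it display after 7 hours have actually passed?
For every 60 true minutes, the faulty clock advances 60 + 7 = 67 minutes.
True elapsed: 7 hours = 420 minutes.
Faulty clock advances: 420 x 67/60 = 469 minutes (drift: 49 minutes ahead).
Shown time: 4:15 + 469 minutes = 12:04.

Final answer: 12:04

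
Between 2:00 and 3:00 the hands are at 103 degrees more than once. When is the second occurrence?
At t minutes past 2:00, the hour hand is at 30 x 2 + 0.5t degrees and the minute hand is at 6t degrees.
The smaller angle between them is 103 degrees when |30H - 5.5t| = 103 or |30H - 5.5t| = 257.
With H = 2, solve 30 x 2 - 5.5t = +/- target for each target:
  t = (30 x 2 - 103) / 5.5 = -7.82 (outside (0, 60))
  t = (30 x 2 + 103) / 5.5 = 29.64
  t = (30 x 2 - 257) / 5.5 = -35.82 (outside (0, 60))
  t = (30 x 2 + 257) / 5.5 = 57.64
Valid solutions in (0, 60): {29.64, 57.64} minutes.
The second occurrence is t = 57.64 minutes.
The hands form a 103-degree angle at 57.64 minutes past 2:00.

Final answer: 57.64 minutes past 2:00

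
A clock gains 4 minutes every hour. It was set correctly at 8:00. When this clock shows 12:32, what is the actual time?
For every 60 true minutes, the faulty clock advances 64 minutes, so 1 faulty-clock minute corresponds to 60/64 true minutes.
From 8:00 to 12:32 on the faulty dial is 272 minutes.
True elapsed: 272 x 60/64 = 255 minutes = 4 hours and 15 minutes.
True time: 8:00 + 4 hours and 15 minutes = 12:15.

Final answer: 12:15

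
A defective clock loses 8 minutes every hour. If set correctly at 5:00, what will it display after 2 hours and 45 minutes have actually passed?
For every 60 true minutes, the faulty clock advances 60 - 8 = 52 minutes.
True elapsed: 2 hours and 45 minutes = 165 minutes.
Faulty clock advances: 165 x 52/60 = 143 minutes (drift: 22 minutes behind).
Shown time: 5:00 + 143 minutes = 7:23.

Final answer: 7:23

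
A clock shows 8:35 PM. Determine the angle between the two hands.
Hour hand position: 8 x 30 + 35 x 0.5 = 257.5 degrees
Minute hand position: 35 x 6 = 210 degrees
Difference: |257.5 - 210| = 47.5 degrees
The angle between the hands is 47.5 degrees

Final answer: 47.5 degrees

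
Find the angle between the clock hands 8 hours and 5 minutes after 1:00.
First find the time 8 hours and 5 minutes after 1:00.
Total minutes: 1 x 60 + 0 + 8 x 60 + 5 = 545.
545 mod 720 = 545 minutes = 9:05.
Now compute the angle at 9:05:
Hour hand: 9 x 30 + 5 x 0.5 = 272.5 degrees
Minute hand: 5 x 6 = 30 degrees
Difference: |272.5 - 30| = 242.5 degrees
Smaller angle: 360 - 242.5 = 117.5 degrees

Final answer: 117.5 degrees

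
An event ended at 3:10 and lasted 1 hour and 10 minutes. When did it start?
Starting time: 3:10 = 190 total minutes past 12:00
Subtracting: 1 hour and 10 minutes = 70 minutes
190 - 70 = 120 minutes
= 2 hours past 12:00 = 2:00

Final answer: 2:00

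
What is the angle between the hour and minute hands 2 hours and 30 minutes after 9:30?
First find the time 2 hours and 30 minutes after 9:30.
Total minutes: 9 x 60 + 30 + 2 x 60 + 30 = 720.
720 mod 720 = 0 minutes = 12:00.
Now compute the angle at 12:00:
Hour hand: 0 x 30 + 0 x 0.5 = 0 degrees
Minute hand: 0 x 6 = 0 degrees
Difference: |0 - 0| = 0 degrees
The angle is 0 degrees

Final answer: 0 degrees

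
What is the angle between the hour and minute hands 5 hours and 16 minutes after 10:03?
First find the time 5 hours and 16 minutes after 10:03.
Total minutes: 10 x 60 + 3 + 5 x 60 + 16 = 919.
919 mod 720 = 199 minutes = 3:19.
Now compute the angle at 3:19:
Hour hand: 3 x 30 + 19 x 0.5 = 99.5 degrees
Minute hand: 19 x 6 = 114 degrees
Difference: |99.5 - 114| = 14.5 degrees
The angle is 14.5 degrees

Final answer: 14.5 degrees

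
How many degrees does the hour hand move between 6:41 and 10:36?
The hour hand moves 0.5 degrees per minute.
Time elapsed: 10:36 - 6:41 = 235 minutes
Angular displacement: 235 x 0.5 = 117.5 degrees

Final answer: 117.5 degrees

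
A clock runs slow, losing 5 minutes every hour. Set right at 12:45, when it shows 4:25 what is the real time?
For every 60 true minutes, the faulty clock advances 55 minutes, so 1 faulty-clock minute corresponds to 60/55 true minutes.
From 12:45 to 4:25 on the faulty dial is 220 minutes.
True elapsed: 220 x 60/55 = 240 minutes = 4 hours.
True time: 12:45 + 4 hours = 4:45.

Final answer: 4:45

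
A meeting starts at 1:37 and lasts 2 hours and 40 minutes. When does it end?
Starting time: 1:37
Adding 40 minutes to 37 minutes: 37 + 40 = 77 minutes = 1 hour and 17 minutes
Adding 2 hours: 1 + 2 + 1 (carry) = 4
Final time: 4:17

Final answer: 4:17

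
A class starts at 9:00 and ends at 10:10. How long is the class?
From 9:00 to 10:10:
(10 x 60 + 10) - (9 x 60 + 0) = 610 - 540 = 70 minutes
= 1 hour and 10 minutes

Final answer: 1 hour and 10 minutes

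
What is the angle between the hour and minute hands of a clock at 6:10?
Hour hand position: 6 x 30 + 10 x 0.5 = 185 degrees
Minute hand position: 10 x 6 = 60 degrees
Difference: |185 - 60| = 125 degrees
The angle between the hands is 125 degrees

Final answer: 125 degrees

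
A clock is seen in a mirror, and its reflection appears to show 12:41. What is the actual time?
Reflection across the vertical (12-6) axis maps a hand at angle A degrees to (360 - A) degrees, which sends a reading of T minutes past 12:00 to (720 - T) minutes past 12:00.
Mirror reads 12:41 = 41 minutes past 12:00.
Actual time: (720 - 41) mod 720 = 679 minutes = 11:19.

Final answer: 11:19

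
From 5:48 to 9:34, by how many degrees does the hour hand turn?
The hour hand moves 0.5 degrees per minute.
Time elapsed: 9:34 - 5:48 = 226 minutes
Angular displacement: 226 x 0.5 = 113 degrees

Final answer: 113 degrees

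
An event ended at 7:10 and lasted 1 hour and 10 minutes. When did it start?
Starting time: 7:10 = 430 total minutes past 12:00
Subtracting: 1 hour and 10 minutes = 70 minutes
430 - 70 = 360 minutes
= 6 hours past 12:00 = 6:00

Final answer: 6:00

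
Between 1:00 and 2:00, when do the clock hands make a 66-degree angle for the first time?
At t minutes past 1:00, the hour hand is at 30 x 1 + 0.5t degrees and the minute hand is at 6t degrees.
The smaller angle between them is 66 degrees when |30H - 5.5t| = 66 or |30H - 5.5t| = 294.
With H = 1, solve 30 x 1 - 5.5t = +/- target for each target:
  t = (30 x 1 - 66) / 5.5 = -6.55 (outside (0, 60))
  t = (30 x 1 + 66) / 5.5 = 17.45
  t = (30 x 1 - 294) / 5.5 = -48 (outside (0, 60))
  t = (30 x 1 + 294) / 5.5 = 58.91
Valid solutions in (0, 60): {17.45, 58.91} minutes.
The first occurrence is t = 17.45 minutes.
The hands form a 66-degree angle at 17.45 minutes past 1:00.

Final answer: 17.45 minutes past 1:00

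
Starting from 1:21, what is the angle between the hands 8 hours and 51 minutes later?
First find the time 8 hours and 51 minutes after 1:21.
Total minutes: 1 x 60 + 21 + 8 x 60 + 51 = 612.
612 mod 720 = 612 minutes = 10:12.
Now compute the angle at 10:12:
Hour hand: 10 x 30 + 12 x 0.5 = 306 degrees
Minute hand: 12 x 6 = 72 degrees
Difference: |306 - 72| = 234 degrees
Smaller angle: 360 - 234 = 126 degrees

Final answer: 126 degrees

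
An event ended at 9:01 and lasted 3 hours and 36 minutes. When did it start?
Starting time: 9:01 = 541 total minutes past 12:00
Subtracting: 3 hours and 36 minutes = 216 minutes
541 - 216 = 325 minutes
= 5 hours and 25 minutes past 12:00 = 5:25

Final answer: 5:25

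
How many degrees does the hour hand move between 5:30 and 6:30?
The hour hand moves 0.5 degrees per minute.
Time elapsed: 6:30 - 5:30 = 60 minutes
Angular displacement: 60 x 0.5 = 30 degrees

Final answer: 30 degrees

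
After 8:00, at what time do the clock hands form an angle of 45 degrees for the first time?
At t minutes past 8:00, the hour hand is at 30 x 8 + 0.5t degrees and the minute hand is at 6t degrees.
The smaller angle between them is 45 degrees when |30H - 5.5t| = 45 or |30H - 5.5t| = 315.
With H = 8, solve 30 x 8 - 5.5t = +/- target for each target:
  t = (30 x 8 - 45) / 5.5 = 35.45
  t = (30 x 8 + 45) / 5.5 = 51.82
  t = (30 x 8 - 315) / 5.5 = -13.64 (outside (0, 60))
  t = (30 x 8 + 315) / 5.5 = 100.91 (outside (0, 60))
Valid solutions in (0, 60): {35.45, 51.82} minutes.
The first occurrence is t = 35.45 minutes.
The hands form a 45-degree angle at 35.45 minutes past 8:00.

Final answer: 35.45 minutes past 8:00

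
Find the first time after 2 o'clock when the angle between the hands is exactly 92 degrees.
At t minutes past 2:00, the hour hand is at 30 x 2 + 0.5t degrees and the minute hand is at 6t degrees.
The smaller angle between them is 92 degrees when |30H - 5.5t| = 92 or |30H - 5.5t| = 268.
With H = 2, solve 30 x 2 - 5.5t = +/- target for each target:
  t = (30 x 2 - 92) / 5.5 = -5.82 (outside (0, 60))
  t = (30 x 2 + 92) / 5.5 = 27.64
  t = (30 x 2 - 268) / 5.5 = -37.82 (outside (0, 60))
  t = (30 x 2 + 268) / 5.5 = 59.64
Valid solutions in (0, 60): {27.64, 59.64} minutes.
The first occurrence is t = 27.64 minutes.
The hands form a 92-degree angle at 27.64 minutes past 2:00.

Final answer: 27.64 minutes past 2:00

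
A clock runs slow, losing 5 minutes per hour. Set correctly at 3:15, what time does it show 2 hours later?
For every 60 true minutes, the faulty clock advances 60 - 5 = 55 minutes.
True elapsed: 2 hours = 120 minutes.
Faulty clock advances: 120 x 55/60 = 110 minutes (drift: 10 minutes behind).
Shown time: 3:15 + 110 minutes = 5:05.

Final answer: 5:05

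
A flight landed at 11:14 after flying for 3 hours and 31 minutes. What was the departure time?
Starting time: 11:14 = 674 total minutes past 12:00
Subtracting: 3 hours and 31 minutes = 211 minutes
674 - 211 = 463 minutes
= 7 hours and 43 minutes past 12:00 = 7:43

Final answer: 7:43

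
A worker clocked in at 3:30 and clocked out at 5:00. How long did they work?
From 3:30 to 5:00:
(5 x 60 + 0) - (3 x 60 + 30) = 300 - 210 = 90 minutes
= 1 hour and 30 minutes

Final answer: 1 hour and 30 minutes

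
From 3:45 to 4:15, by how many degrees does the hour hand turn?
The hour hand moves 0.5 degrees per minute.
Time elapsed: 4:15 - 3:45 = 30 minutes
Angular displacement: 30 x 0.5 = 15 degrees

Final answer: 15 degrees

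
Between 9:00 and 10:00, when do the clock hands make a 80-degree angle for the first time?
At t minutes past 9:00, the hour hand is at 30 x 9 + 0.5t degrees and the minute hand is at 6t degrees.
The smaller angle between them is 80 degrees when |30H - 5.5t| = 80 or |30H - 5.5t| = 280.
With H = 9, solve 30 x 9 - 5.5t = +/- target for each target:
  t = (30 x 9 - 80) / 5.5 = 34.55
  t = (30 x 9 + 80) / 5.5 = 63.64 (outside (0, 60))
  t = (30 x 9 - 280) / 5.5 = -1.82 (outside (0, 60))
  t = (30 x 9 + 280) / 5.5 = 100 (outside (0, 60))
Valid solutions in (0, 60): {34.55} minutes.
The first occurrence is t = 34.55 minutes.
The hands form a 80-degree angle at 34.55 minutes past 9:00.

Final answer: 34.55 minutes past 9:00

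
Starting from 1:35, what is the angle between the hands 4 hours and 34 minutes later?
First find the time 4 hours and 34 minutes after 1:35.
Total minutes: 1 x 60 + 35 + 4 x 60 + 34 = 369.
369 mod 720 = 369 minutes = 6:09.
Now compute the angle at 6:09:
Hour hand: 6 x 30 + 9 x 0.5 = 184.5 degrees
Minute hand: 9 x 6 = 54 degrees
Difference: |184.5 - 54| = 130.5 degrees
The angle is 130.5 degrees

Final answer: 130.5 degrees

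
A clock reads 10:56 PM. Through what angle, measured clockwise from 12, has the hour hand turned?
The hour hand moves 30 degrees per hour and 0.5 degrees per minute.
At 10:56: (10) x 30 + 56 x 0.5 = 300 + 28 = 328 degrees

Final answer: 328 degrees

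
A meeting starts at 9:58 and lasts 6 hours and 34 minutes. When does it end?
Starting time: 9:58
Adding 34 minutes to 58 minutes: 58 + 34 = 92 minutes = 1 hour and 32 minutes
Adding 6 hours: 9 + 6 + 1 (carry) = 16 - 12 = 4
Final time: 4:32

Final answer: 4:32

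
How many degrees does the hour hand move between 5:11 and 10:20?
The hour hand moves 0.5 degrees per minute.
Time elapsed: 10:20 - 5:11 = 309 minutes
Angular displacement: 309 x 0.5 = 154.5 degrees

Final answer: 154.5 degrees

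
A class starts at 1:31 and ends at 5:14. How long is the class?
From 1:31 to 5:14:
(5 x 60 + 14) - (1 x 60 + 31) = 314 - 91 = 223 minutes
= 3 hours and 43 minutes

Final answer: 3 hours and 43 minutes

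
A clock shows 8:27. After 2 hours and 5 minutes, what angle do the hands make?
First find the time 2 hours and 5 minutes after 8:27.
Total minutes: 8 x 60 + 27 + 2 x 60 + 5 = 632.
632 mod 720 = 632 minutes = 10:32.
Now compute the angle at 10:32:
Hour hand: 10 x 30 + 32 x 0.5 = 316 degrees
Minute hand: 32 x 6 = 192 degrees
Difference: |316 - 192| = 124 degrees
The angle is 124 degrees

Final answer: 124 degrees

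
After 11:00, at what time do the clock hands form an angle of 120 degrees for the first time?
At t minutes past 11:00, the hour hand is at 30 x 11 + 0.5t degrees and the minute hand is at 6t degrees.
The smaller angle between them is 120 degrees when |30H - 5.5t| = 120 or |30H - 5.5t| = 240.
With H = 11, solve 30 x 11 - 5.5t = +/- target for each target:
  t = (30 x 11 - 120) / 5.5 = 38.18
  t = (30 x 11 + 120) / 5.5 = 81.82 (outside (0, 60))
  t = (30 x 11 - 240) / 5.5 = 16.36
  t = (30 x 11 + 240) / 5.5 = 103.64 (outside (0, 60))
Valid solutions in (0, 60): {16.36, 38.18} minutes.
The first occurrence is t = 16.36 minutes.
The hands form a 120-degree angle at 16.36 minutes past 11:00.

Final answer: 16.36 minutes past 11:00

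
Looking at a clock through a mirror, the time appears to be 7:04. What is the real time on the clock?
Reflection across the vertical (12-6) axis maps a hand at angle A degrees to (360 - A) degrees, which sends a reading of T minutes past 12:00 to (720 - T) minutes past 12:00.
Mirror reads 7:04 = 424 minutes past 12:00.
Actual time: (720 - 424) mod 720 = 296 minutes = 4:56.

Final answer: 4:56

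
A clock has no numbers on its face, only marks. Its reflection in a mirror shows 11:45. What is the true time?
Reflection across the vertical (12-6) axis maps a hand at angle A degrees to (360 - A) degrees, which sends a reading of T minutes past 12:00 to (720 - T) minutes past 12:00.
Mirror reads 11:45 = 705 minutes past 12:00.
Actual time: (720 - 705) mod 720 = 15 minutes = 12:15.

Final answer: 12:15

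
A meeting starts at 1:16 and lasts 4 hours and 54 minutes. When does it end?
Starting time: 1:16
Adding 54 minutes to 16 minutes: 16 + 54 = 70 minutes = 1 hour and 10 minutes
Adding 4 hours: 1 + 4 + 1 (carry) = 6
Final time: 6:10

Final answer: 6:10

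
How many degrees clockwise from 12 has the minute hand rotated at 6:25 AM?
The minute hand moves 6 degrees per minute.
At 6:25: 25 x 6 = 150 degrees

Final answer: 150 degrees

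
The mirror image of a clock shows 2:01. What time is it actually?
Reflection across the vertical (12-6) axis maps a hand at angle A degrees to (360 - A) degrees, which sends a reading of T minutes past 12:00 to (720 - T) minutes past 12:00.
Mirror reads 2:01 = 121 minutes past 12:00.
Actual time: (720 - 121) mod 720 = 599 minutes = 9:59.

Final answer: 9:59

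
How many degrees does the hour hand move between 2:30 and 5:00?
The hour hand moves 0.5 degrees per minute.
Time elapsed: 5:00 - 2:30 = 150 minutes
Angular displacement: 150 x 0.5 = 75 degrees

Final answer: 75 degrees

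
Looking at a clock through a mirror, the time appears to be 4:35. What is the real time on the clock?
Reflection across the vertical (12-6) axis maps a hand at angle A degrees to (360 - A) degrees, which sends a reading of T minutes past 12:00 to (720 - T) minutes past 12:00.
Mirror reads 4:35 = 275 minutes past 12:00.
Actual time: (720 - 275) mod 720 = 445 minutes = 7:25.

Final answer: 7:25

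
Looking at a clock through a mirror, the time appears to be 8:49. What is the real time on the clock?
Reflection across the vertical (12-6) axis maps a hand at angle A degrees to (360 - A) degrees, which sends a reading of T minutes past 12:00 to (720 - T) minutes past 12:00.
Mirror reads 8:49 = 529 minutes past 12:00.
Actual time: (720 - 529) mod 720 = 191 minutes = 3:11.

Final answer: 3:11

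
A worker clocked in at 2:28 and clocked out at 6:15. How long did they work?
From 2:28 to 6:15:
(6 x 60 + 15) - (2 x 60 + 28) = 375 - 148 = 227 minutes
= 3 hours and 47 minutes

Final answer: 3 hours and 47 minutes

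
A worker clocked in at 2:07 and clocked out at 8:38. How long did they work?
From 2:07 to 8:38:
(8 x 60 + 38) - (2 x 60 + 7) = 518 - 127 = 391 minutes
= 6 hours and 31 minutes

Final answer: 6 hours and 31 minutes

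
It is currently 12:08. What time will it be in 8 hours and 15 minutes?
Starting time: 12:08
Adding 15 minutes to 8 minutes: 8 + 15 = 23 minutes
Adding 8 hours: 12 + 8 = 20 - 12 = 8
Final time: 8:23

Final answer: 8:23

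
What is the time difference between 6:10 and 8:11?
From 6:10 to 8:11:
(8 x 60 + 11) - (6 x 60 + 10) = 491 - 370 = 121 minutes
= 2 hours and 1 minute

Final answer: 2 hours and 1 minute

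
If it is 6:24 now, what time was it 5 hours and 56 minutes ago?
Starting time: 6:24 = 384 total minutes past 12:00
Subtracting: 5 hours and 56 minutes = 356 minutes
384 - 356 = 28 minutes
= 28 minutes past 12:00 = 12:28

Final answer: 12:28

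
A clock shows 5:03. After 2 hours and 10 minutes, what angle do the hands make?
First find the time 2 hours and 10 minutes after 5:03.
Total minutes: 5 x 60 + 3 + 2 x 60 + 10 = 433.
433 mod 720 = 433 minutes = 7:13.
Now compute the angle at 7:13:
Hour hand: 7 x 30 + 13 x 0.5 = 216.5 degrees
Minute hand: 13 x 6 = 78 degrees
Difference: |216.5 - 78| = 138.5 degrees
The angle is 138.5 degrees

Final answer: 138.5 degrees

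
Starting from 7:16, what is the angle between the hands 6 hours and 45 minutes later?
First find the time 6 hours and 45 minutes after 7:16.
Total minutes: 7 x 60 + 16 + 6 x 60 + 45 = 841.
841 mod 720 = 121 minutes = 2:01.
Now compute the angle at 2:01:
Hour hand: 2 x 30 + 1 x 0.5 = 60.5 degrees
Minute hand: 1 x 6 = 6 degrees
Difference: |60.5 - 6| = 54.5 degrees
The angle is 54.5 degrees

Final answer: 54.5 degrees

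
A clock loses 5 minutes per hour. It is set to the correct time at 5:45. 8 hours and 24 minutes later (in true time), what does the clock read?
For every 60 true minutes, the faulty clock advances 60 - 5 = 55 minutes.
True elapsed: 8 hours and 24 minutes = 504 minutes.
Faulty clock advances: 504 x 55/60 = 462 minutes (drift: 42 minutes behind).
Shown time: 5:45 + 462 minutes = 1:27.

Final answer: 1:27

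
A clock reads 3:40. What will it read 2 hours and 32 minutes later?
Starting time: 3:40
Adding 32 minutes to 40 minutes: 40 + 32 = 72 minutes = 1 hour and 12 minutes
Adding 2 hours: 3 + 2 + 1 (carry) = 6
Final time: 6:12

Final answer: 6:12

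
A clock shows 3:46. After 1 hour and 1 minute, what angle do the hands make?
First find the time 1 hour and 1 minute after 3:46.
Total minutes: 3 x 60 + 46 + 1 x 60 + 1 = 287.
287 mod 720 = 287 minutes = 4:47.
Now compute the angle at 4:47:
Hour hand: 4 x 30 + 47 x 0.5 = 143.5 degrees
Minute hand: 47 x 6 = 282 degrees
Difference: |143.5 - 282| = 138.5 degrees
The angle is 138.5 degrees

Final answer: 138.5 degrees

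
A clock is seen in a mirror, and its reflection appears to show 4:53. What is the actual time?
Reflection across the vertical (12-6) axis maps a hand at angle A degrees to (360 - A) degrees, which sends a reading of T minutes past 12:00 to (720 - T) minutes past 12:00.
Mirror reads 4:53 = 293 minutes past 12:00.
Actual time: (720 - 293) mod 720 = 427 minutes = 7:07.

Final answer: 7:07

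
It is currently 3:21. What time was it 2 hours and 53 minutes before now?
Starting time: 3:21 = 201 total minutes past 12:00
Subtracting: 2 hours and 53 minutes = 173 minutes
201 - 173 = 28 minutes
= 28 minutes past 12:00 = 12:28

Final answer: 12:28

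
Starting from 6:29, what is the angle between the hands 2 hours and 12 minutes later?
First find the time 2 hours and 12 minutes after 6:29.
Total minutes: 6 x 60 + 29 + 2 x 60 + 12 = 521.
521 mod 720 = 521 minutes = 8:41.
Now compute the angle at 8:41:
Hour hand: 8 x 30 + 41 x 0.5 = 260.5 degrees
Minute hand: 41 x 6 = 246 degrees
Difference: |260.5 - 246| = 14.5 degrees
The angle is 14.5 degrees

Final answer: 14.5 degrees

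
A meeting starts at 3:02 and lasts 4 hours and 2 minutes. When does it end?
Starting time: 3:02
Adding 2 minutes to 2 minutes: 2 + 2 = 4 minutes
Adding 4 hours: 3 + 4 = 7
Final time: 7:04

Final answer: 7:04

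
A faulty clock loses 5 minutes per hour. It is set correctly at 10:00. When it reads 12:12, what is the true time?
For every 60 true minutes, the faulty clock advances 55 minutes, so 1 faulty-clock minute corresponds to 60/55 true minutes.
From 10:00 to 12:12 on the faulty dial is 132 minutes.
True elapsed: 132 x 60/55 = 144 minutes = 2 hours and 24 minutes.
True time: 10:00 + 2 hours and 24 minutes = 12:24.

Final answer: 12:24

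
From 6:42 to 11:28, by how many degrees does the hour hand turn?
The hour hand moves 0.5 degrees per minute.
Time elapsed: 11:28 - 6:42 = 286 minutes
Angular displacement: 286 x 0.5 = 143 degrees

Final answer: 143 degrees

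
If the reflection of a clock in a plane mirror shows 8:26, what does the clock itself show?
Reflection across the vertical (12-6) axis maps a hand at angle A degrees to (360 - A) degrees, which sends a reading of T minutes past 12:00 to (720 - T) minutes past 12:00.
Mirror reads 8:26 = 506 minutes past 12:00.
Actual time: (720 - 506) mod 720 = 214 minutes = 3:34.

Final answer: 3:34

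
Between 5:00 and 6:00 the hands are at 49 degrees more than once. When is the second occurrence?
At t minutes past 5:00, the hour hand is at 30 x 5 + 0.5t degrees and the minute hand is at 6t degrees.
The smaller angle between them is 49 degrees when |30H - 5.5t| = 49 or |30H - 5.5t| = 311.
With H = 5, solve 30 x 5 - 5.5t = +/- target for each target:
  t = (30 x 5 - 49) / 5.5 = 18.36
  t = (30 x 5 + 49) / 5.5 = 36.18
  t = (30 x 5 - 311) / 5.5 = -29.27 (outside (0, 60))
  t = (30 x 5 + 311) / 5.5 = 83.82 (outside (0, 60))
Valid solutions in (0, 60): {18.36, 36.18} minutes.
The second occurrence is t = 36.18 minutes.
The hands form a 49-degree angle at 36.18 minutes past 5:00.

Final answer: 36.18 minutes past 5:00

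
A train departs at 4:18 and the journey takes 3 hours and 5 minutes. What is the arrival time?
Starting time: 4:18
Adding 5 minutes to 18 minutes: 18 + 5 = 23 minutes
Adding 3 hours: 4 + 3 = 7
Final time: 7:23

Final answer: 7:23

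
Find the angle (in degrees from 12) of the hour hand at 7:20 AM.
The hour hand moves 30 degrees per hour and 0.5 degrees per minute.
At 7:20: (7) x 30 + 20 x 0.5 = 210 + 10 = 220 degrees

Final answer: 220 degrees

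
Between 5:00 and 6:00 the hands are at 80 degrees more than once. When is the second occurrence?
At t minutes past 5:00, the hour hand is at 30 x 5 + 0.5t degrees and the minute hand is at 6t degrees.
The smaller angle between them is 80 degrees when |30H - 5.5t| = 80 or |30H - 5.5t| = 280.
With H = 5, solve 30 x 5 - 5.5t = +/- target for each target:
  t = (30 x 5 - 80) / 5.5 = 12.73
  t = (30 x 5 + 80) / 5.5 = 41.82
  t = (30 x 5 - 280) / 5.5 = -23.64 (outside (0, 60))
  t = (30 x 5 + 280) / 5.5 = 78.18 (outside (0, 60))
Valid solutions in (0, 60): {12.73, 41.82} minutes.
The second occurrence is t = 41.82 minutes.
The hands form a 80-degree angle at 41.82 minutes past 5:00.

Final answer: 41.82 minutes past 5:00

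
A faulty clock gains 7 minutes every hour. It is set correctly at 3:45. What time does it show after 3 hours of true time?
For every 60 true minutes, the faulty clock advances 60 + 7 = 67 minutes.
True elapsed: 3 hours = 180 minutes.
Faulty clock advances: 180 x 67/60 = 201 minutes (drift: 21 minutes ahead).
Shown time: 3:45 + 201 minutes = 7:06.

Final answer: 7:06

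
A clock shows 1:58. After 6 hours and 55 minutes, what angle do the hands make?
First find the time 6 hours and 55 minutes after 1:58.
Total minutes: 1 x 60 + 58 + 6 x 60 + 55 = 533.
533 mod 720 = 533 minutes = 8:53.
Now compute the angle at 8:53:
Hour hand: 8 x 30 + 53 x 0.5 = 266.5 degrees
Minute hand: 53 x 6 = 318 degrees
Difference: |266.5 - 318| = 51.5 degrees
The angle is 51.5 degrees

Final answer: 51.5 degrees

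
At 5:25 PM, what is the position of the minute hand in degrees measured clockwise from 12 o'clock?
The minute hand moves 6 degrees per minute.
At 5:25: 25 x 6 = 150 degrees

Final answer: 150 degrees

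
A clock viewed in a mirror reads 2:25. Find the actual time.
Reflection across the vertical (12-6) axis maps a hand at angle A degrees to (360 - A) degrees, which sends a reading of T minutes past 12:00 to (720 - T) minutes past 12:00.
Mirror reads 2:25 = 145 minutes past 12:00.
Actual time: (720 - 145) mod 720 = 575 minutes = 9:35.

Final answer: 9:35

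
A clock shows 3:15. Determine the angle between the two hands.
Hour hand position: 3 x 30 + 15 x 0.5 = 97.5 degrees
Minute hand position: 15 x 6 = 90 degrees
Difference: |97.5 - 90| = 7.5 degrees
The angle between the hands is 7.5 degrees

Final answer: 7.5 degrees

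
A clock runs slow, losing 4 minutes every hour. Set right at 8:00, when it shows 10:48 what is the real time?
For every 60 true minutes, the faulty clock advances 56 minutes, so 1 faulty-clock minute corresponds to 60/56 true minutes.
From 8:00 to 10:48 on the faulty dial is 168 minutes.
True elapsed: 168 x 60/56 = 180 minutes = 3 hours.
True time: 8:00 + 3 hours = 11:00.

Final answer: 11:00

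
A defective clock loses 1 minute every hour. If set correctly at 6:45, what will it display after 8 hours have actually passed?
For every 60 true minutes, the faulty clock advances 60 - 1 = 59 minutes.
True elapsed: 8 hours = 480 minutes.
Faulty clock advances: 480 x 59/60 = 472 minutes (drift: 8 minutes behind).
Shown time: 6:45 + 472 minutes = 2:37.

Final answer: 2:37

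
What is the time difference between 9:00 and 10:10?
From 9:00 to 10:10:
(10 x 60 + 10) - (9 x 60 + 0) = 610 - 540 = 70 minutes
= 1 hour and 10 minutes

Final answer: 1 hour and 10 minutes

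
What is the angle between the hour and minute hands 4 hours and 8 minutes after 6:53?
First find the time 4 hours and 8 minutes after 6:53.
Total minutes: 6 x 60 + 53 + 4 x 60 + 8 = 661.
661 mod 720 = 661 minutes = 11:01.
Now compute the angle at 11:01:
Hour hand: 11 x 30 + 1 x 0.5 = 330.5 degrees
Minute hand: 1 x 6 = 6 degrees
Difference: |330.5 - 6| = 324.5 degrees
Smaller angle: 360 - 324.5 = 35.5 degrees

Final answer: 35.5 degrees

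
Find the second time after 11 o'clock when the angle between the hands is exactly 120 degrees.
At t minutes past 11:00, the hour hand is at 30 x 11 + 0.5t degrees and the minute hand is at 6t degrees.
The smaller angle between them is 120 degrees when |30H - 5.5t| = 120 or |30H - 5.5t| = 240.
With H = 11, solve 30 x 11 - 5.5t = +/- target for each target:
  t = (30 x 11 - 120) / 5.5 = 38.18
  t = (30 x 11 + 120) / 5.5 = 81.82 (outside (0, 60))
  t = (30 x 11 - 240) / 5.5 = 16.36
  t = (30 x 11 + 240) / 5.5 = 103.64 (outside (0, 60))
Valid solutions in (0, 60): {16.36, 38.18} minutes.
The second occurrence is t = 38.18 minutes.
The hands form a 120-degree angle at 38.18 minutes past 11:00.

Final answer: 38.18 minutes past 11:00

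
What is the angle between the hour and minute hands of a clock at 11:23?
Hour hand position: 11 x 30 + 23 x 0.5 = 341.5 degrees
Minute hand position: 23 x 6 = 138 degrees
Difference: |341.5 - 138| = 203.5 degrees
Since 203.5 > 180, the smaller angle is 360 - 203.5 = 156.5 degrees

Final answer: 156.5 degrees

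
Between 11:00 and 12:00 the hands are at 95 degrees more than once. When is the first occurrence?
At t minutes past 11:00, the hour hand is at 30 x 11 + 0.5t degrees and the minute hand is at 6t degrees.
The smaller angle between them is 95 degrees when |30H - 5.5t| = 95 or |30H - 5.5t| = 265.
With H = 11, solve 30 x 11 - 5.5t = +/- target for each target:
  t = (30 x 11 - 95) / 5.5 = 42.73
  t = (30 x 11 + 95) / 5.5 = 77.27 (outside (0, 60))
  t = (30 x 11 - 265) / 5.5 = 11.82
  t = (30 x 11 + 265) / 5.5 = 108.18 (outside (0, 60))
Valid solutions in (0, 60): {11.82, 42.73} minutes.
The first occurrence is t = 11.82 minutes.
The hands form a 95-degree angle at 11.82 minutes past 11:00.

Final answer: 11.82 minutes past 11:00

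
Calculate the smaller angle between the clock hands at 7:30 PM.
Hour hand position: 7 x 30 + 30 x 0.5 = 225 degrees
Minute hand position: 30 x 6 = 180 degrees
Difference: |225 - 180| = 45 degrees
The angle between the hands is 45 degrees

Final answer: 45 degrees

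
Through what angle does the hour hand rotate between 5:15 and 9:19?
The hour hand moves 0.5 degrees per minute.
Time elapsed: 9:19 - 5:15 = 244 minutes
Angular displacement: 244 x 0.5 = 122 degrees

Final answer: 122 degrees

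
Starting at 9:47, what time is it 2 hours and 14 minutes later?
Starting time: 9:47
Adding 14 minutes to 47 minutes: 47 + 14 = 61 minutes = 1 hour and 1 minute
Adding 2 hours: 9 + 2 + 1 (carry) = 12
Final time: 12:01

Final answer: 12:01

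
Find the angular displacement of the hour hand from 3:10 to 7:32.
The hour hand moves 0.5 degrees per minute.
Time elapsed: 7:32 - 3:10 = 262 minutes
Angular displacement: 262 x 0.5 = 131 degrees

Final answer: 131 degrees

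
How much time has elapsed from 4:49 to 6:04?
From 4:49 to 6:04:
(6 x 60 + 4) - (4 x 60 + 49) = 364 - 289 = 75 minutes
= 1 hour and 15 minutes

Final answer: 1 hour and 15 minutes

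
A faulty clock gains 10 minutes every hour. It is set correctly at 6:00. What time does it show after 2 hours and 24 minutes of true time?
For every 60 true minutes, the faulty clock advances 60 + 10 = 70 minutes.
True elapsed: 2 hours and 24 minutes = 144 minutes.
Faulty clock advances: 144 x 70/60 = 168 minutes (drift: 24 minutes ahead).
Shown time: 6:00 + 168 minutes = 8:48.

Final answer: 8:48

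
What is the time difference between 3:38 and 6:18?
From 3:38 to 6:18:
(6 x 60 + 18) - (3 x 60 + 38) = 378 - 218 = 160 minutes
= 2 hours and 40 minutes

Final answer: 2 hours and 40 minutes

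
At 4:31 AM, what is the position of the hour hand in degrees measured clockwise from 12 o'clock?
The hour hand moves 30 degrees per hour and 0.5 degrees per minute.
At 4:31: (4) x 30 + 31 x 0.5 = 120 + 15.5 = 135.5 degrees

Final answer: 135.5 degrees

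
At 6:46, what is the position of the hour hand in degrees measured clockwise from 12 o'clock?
The hour hand moves 30 degrees per hour and 0.5 degrees per minute.
At 6:46: (6) x 30 + 46 x 0.5 = 180 + 23 = 203 degrees

Final answer: 203 degrees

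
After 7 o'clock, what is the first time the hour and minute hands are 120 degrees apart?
At t minutes past 7:00, the hour hand is at 30 x 7 + 0.5t degrees and the minute hand is at 6t degrees.
The smaller angle between them is 120 degrees when |30H - 5.5t| = 120 or |30H - 5.5t| = 240.
With H = 7, solve 30 x 7 - 5.5t = +/- target for each target:
  t = (30 x 7 - 120) / 5.5 = 16.36
  t = (30 x 7 + 120) / 5.5 = 60 (outside (0, 60))
  t = (30 x 7 - 240) / 5.5 = -5.45 (outside (0, 60))
  t = (30 x 7 + 240) / 5.5 = 81.82 (outside (0, 60))
Valid solutions in (0, 60): {16.36} minutes.
The first occurrence is t = 16.36 minutes.
The hands form a 120-degree angle at 16.36 minutes past 7:00.

Final answer: 16.36 minutes past 7:00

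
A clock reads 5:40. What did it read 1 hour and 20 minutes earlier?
Starting time: 5:40 = 340 total minutes past 12:00
Subtracting: 1 hour and 20 minutes = 80 minutes
340 - 80 = 260 minutes
= 4 hours and 20 minutes past 12:00 = 4:20

Final answer: 4:20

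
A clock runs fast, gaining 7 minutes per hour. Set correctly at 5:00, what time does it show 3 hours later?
For every 60 true minutes, the faulty clock advances 60 + 7 = 67 minutes.
True elapsed: 3 hours = 180 minutes.
Faulty clock advances: 180 x 67/60 = 201 minutes (drift: 21 minutes ahead).
Shown time: 5:00 + 201 minutes = 8:21.

Final answer: 8:21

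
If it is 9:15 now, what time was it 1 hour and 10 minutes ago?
Starting time: 9:15 = 555 total minutes past 12:00
Subtracting: 1 hour and 10 minutes = 70 minutes
555 - 70 = 485 minutes
= 8 hours and 5 minutes past 12:00 = 8:05

Final answer: 8:05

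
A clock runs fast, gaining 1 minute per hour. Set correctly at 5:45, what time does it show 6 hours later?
For every 60 true minutes, the faulty clock advances 60 + 1 = 61 minutes.
True elapsed: 6 hours = 360 minutes.
Faulty clock advances: 360 x 61/60 = 366 minutes (drift: 6 minutes ahead).
Shown time: 5:45 + 366 minutes = 11:51.

Final answer: 11:51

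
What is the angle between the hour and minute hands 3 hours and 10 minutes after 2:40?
First find the time 3 hours and 10 minutes after 2:40.
Total minutes: 2 x 60 + 40 + 3 x 60 + 10 = 350.
350 mod 720 = 350 minutes = 5:50.
Now compute the angle at 5:50:
Hour hand: 5 x 30 + 50 x 0.5 = 175 degrees
Minute hand: 50 x 6 = 300 degrees
Difference: |175 - 300| = 125 degrees
The angle is 125 degrees

Final answer: 125 degrees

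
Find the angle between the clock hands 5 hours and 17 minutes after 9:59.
First find the time 5 hours and 17 minutes after 9:59.
Total minutes: 9 x 60 + 59 + 5 x 60 + 17 = 916.
916 mod 720 = 196 minutes = 3:16.
Now compute the angle at 3:16:
Hour hand: 3 x 30 + 16 x 0.5 = 98 degrees
Minute hand: 16 x 6 = 96 degrees
Difference: |98 - 96| = 2 degrees
The angle is 2 degrees

Final answer: 2 degrees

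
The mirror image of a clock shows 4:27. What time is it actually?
Reflection across the vertical (12-6) axis maps a hand at angle A degrees to (360 - A) degrees, which sends a reading of T minutes past 12:00 to (720 - T) minutes past 12:00.
Mirror reads 4:27 = 267 minutes past 12:00.
Actual time: (720 - 267) mod 720 = 453 minutes = 7:33.

Final answer: 7:33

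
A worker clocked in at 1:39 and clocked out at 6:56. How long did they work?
From 1:39 to 6:56:
(6 x 60 + 56) - (1 x 60 + 39) = 416 - 99 = 317 minutes
= 5 hours and 17 minutes

Final answer: 5 hours and 17 minutes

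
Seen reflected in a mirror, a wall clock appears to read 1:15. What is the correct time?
Reflection across the vertical (12-6) axis maps a hand at angle A degrees to (360 - A) degrees, which sends a reading of T minutes past 12:00 to (720 - T) minutes past 12:00.
Mirror reads 1:15 = 75 minutes past 12:00.
Actual time: (720 - 75) mod 720 = 645 minutes = 10:45.

Final answer: 10:45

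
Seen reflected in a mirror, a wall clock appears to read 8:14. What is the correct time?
Reflection across the vertical (12-6) axis maps a hand at angle A degrees to (360 - A) degrees, which sends a reading of T minutes past 12:00 to (720 - T) minutes past 12:00.
Mirror reads 8:14 = 494 minutes past 12:00.
Actual time: (720 - 494) mod 720 = 226 minutes = 3:46.

Final answer: 3:46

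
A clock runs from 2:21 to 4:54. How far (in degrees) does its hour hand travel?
The hour hand moves 0.5 degrees per minute.
Time elapsed: 4:54 - 2:21 = 153 minutes
Angular displacement: 153 x 0.5 = 76.5 degrees

Final answer: 76.5 degrees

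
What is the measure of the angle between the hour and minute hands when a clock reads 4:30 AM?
Hour hand position: 4 x 30 + 30 x 0.5 = 135 degrees
Minute hand position: 30 x 6 = 180 degrees
Difference: |135 - 180| = 45 degrees
The angle between the hands is 45 degrees

Final answer: 45 degrees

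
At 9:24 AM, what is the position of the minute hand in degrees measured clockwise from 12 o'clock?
The minute hand moves 6 degrees per minute.
At 9:24: 24 x 6 = 144 degrees

Final answer: 144 degrees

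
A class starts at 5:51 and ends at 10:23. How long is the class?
From 5:51 to 10:23:
(10 x 60 + 23) - (5 x 60 + 51) = 623 - 351 = 272 minutes
= 4 hours and 32 minutes

Final answer: 4 hours and 32 minutes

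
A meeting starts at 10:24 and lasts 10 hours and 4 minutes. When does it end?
Starting time: 10:24
Adding 4 minutes to 24 minutes: 24 + 4 = 28 minutes
Adding 10 hours: 10 + 10 = 20 - 12 = 8
Final time: 8:28

Final answer: 8:28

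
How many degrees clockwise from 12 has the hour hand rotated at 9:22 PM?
The hour hand moves 30 degrees per hour and 0.5 degrees per minute.
At 9:22: (9) x 30 + 22 x 0.5 = 270 + 11 = 281 degrees

Final answer: 281 degrees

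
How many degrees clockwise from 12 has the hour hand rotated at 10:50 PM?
The hour hand moves 30 degrees per hour and 0.5 degrees per minute.
At 10:50: (10) x 30 + 50 x 0.5 = 300 + 25 = 325 degrees

Final answer: 325 degrees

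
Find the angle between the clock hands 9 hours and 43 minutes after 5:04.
First find the time 9 hours and 43 minutes after 5:04.
Total minutes: 5 x 60 + 4 + 9 x 60 + 43 = 887.
887 mod 720 = 167 minutes = 2:47.
Now compute the angle at 2:47:
Hour hand: 2 x 30 + 47 x 0.5 = 83.5 degrees
Minute hand: 47 x 6 = 282 degrees
Difference: |83.5 - 282| = 198.5 degrees
Smaller angle: 360 - 198.5 = 161.5 degrees

Final answer: 161.5 degrees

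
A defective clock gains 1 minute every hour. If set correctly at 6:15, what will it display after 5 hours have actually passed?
For every 60 true minutes, the faulty clock advances 60 + 1 = 61 minutes.
True elapsed: 5 hours = 300 minutes.
Faulty clock advances: 300 x 61/60 = 305 minutes (drift: 5 minutes ahead).
Shown time: 6:15 + 305 minutes = 11:20.

Final answer: 11:20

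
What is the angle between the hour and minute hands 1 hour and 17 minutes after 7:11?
First find the time 1 hour and 17 minutes after 7:11.
Total minutes: 7 x 60 + 11 + 1 x 60 + 17 = 508.
508 mod 720 = 508 minutes = 8:28.
Now compute the angle at 8:28:
Hour hand: 8 x 30 + 28 x 0.5 = 254 degrees
Minute hand: 28 x 6 = 168 degrees
Difference: |254 - 168| = 86 degrees
The angle is 86 degrees

Final answer: 86 degrees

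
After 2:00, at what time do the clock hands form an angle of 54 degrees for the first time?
At t minutes past 2:00, the hour hand is at 30 x 2 + 0.5t degrees and the minute hand is at 6t degrees.
The smaller angle between them is 54 degrees when |30H - 5.5t| = 54 or |30H - 5.5t| = 306.
With H = 2, solve 30 x 2 - 5.5t = +/- target for each target:
  t = (30 x 2 - 54) / 5.5 = 1.09
  t = (30 x 2 + 54) / 5.5 = 20.73
  t = (30 x 2 - 306) / 5.5 = -44.73 (outside (0, 60))
  t = (30 x 2 + 306) / 5.5 = 66.55 (outside (0, 60))
Valid solutions in (0, 60): {1.09, 20.73} minutes.
The first occurrence is t = 1.09 minutes.
The hands form a 54-degree angle at 1.09 minutes past 2:00.

Final answer: 1.09 minutes past 2:00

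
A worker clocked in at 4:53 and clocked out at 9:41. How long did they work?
From 4:53 to 9:41:
(9 x 60 + 41) - (4 x 60 + 53) = 581 - 293 = 288 minutes
= 4 hours and 48 minutes

Final answer: 4 hours and 48 minutes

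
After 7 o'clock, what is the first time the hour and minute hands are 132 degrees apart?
At t minutes past 7:00, the hour hand is at 30 x 7 + 0.5t degrees and the minute hand is at 6t degrees.
The smaller angle between them is 132 degrees when |30H - 5.5t| = 132 or |30H - 5.5t| = 228.
With H = 7, solve 30 x 7 - 5.5t = +/- target for each target:
  t = (30 x 7 - 132) / 5.5 = 14.18
  t = (30 x 7 + 132) / 5.5 = 62.18 (outside (0, 60))
  t = (30 x 7 - 228) / 5.5 = -3.27 (outside (0, 60))
  t = (30 x 7 + 228) / 5.5 = 79.64 (outside (0, 60))
Valid solutions in (0, 60): {14.18} minutes.
The first occurrence is t = 14.18 minutes.
The hands form a 132-degree angle at 14.18 minutes past 7:00.

Final answer: 14.18 minutes past 7:00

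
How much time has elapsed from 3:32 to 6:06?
From 3:32 to 6:06:
(6 x 60 + 6) - (3 x 60 + 32) = 366 - 212 = 154 minutes
= 2 hours and 34 minutes

Final answer: 2 hours and 34 minutes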